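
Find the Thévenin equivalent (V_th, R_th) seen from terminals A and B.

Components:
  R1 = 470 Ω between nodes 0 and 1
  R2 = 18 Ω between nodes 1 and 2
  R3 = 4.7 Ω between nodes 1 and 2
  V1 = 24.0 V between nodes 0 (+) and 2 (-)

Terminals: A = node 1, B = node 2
Step 1 — V_th is the open-circuit voltage V_A - V_B (nothing connected across the terminals).
Nodal analysis, taking node 2 as the 0 V reference.
Source V1 fixes V_0 = 24 V.
KCL at each unknown node (sum of currents leaving = 0; resistances in Ω):
  Node 1: (V_1 - 24)/470 + (V_1 - 0)/18 + (V_1 - 0)/4.7 = 0
Collecting terms: 0.2704 × V_1 = 0.05106  =>  V_1 = 0.1888 V
V_th = V_1 - V_2 = 0.1888 - 0 = 0.1888 V
Step 2 — R_th: zero the source — replace V1 by a short circuit (node 2 merges into node 0) — and find the resistance seen between A (node 1) and B (node 0).
Reduce the network between node 1 (A) and node 0 (B) by series/parallel combination:
  Rp1 = R1 ‖ R2 ‖ R3 (parallel, all between nodes 0 and 1) = 1/(1/470 + 1/18 + 1/4.7) = 3.698 Ω
R_th = 3.698 Ω

Final answer: V_th = 0.1888 V, R_th = 3.698 Ω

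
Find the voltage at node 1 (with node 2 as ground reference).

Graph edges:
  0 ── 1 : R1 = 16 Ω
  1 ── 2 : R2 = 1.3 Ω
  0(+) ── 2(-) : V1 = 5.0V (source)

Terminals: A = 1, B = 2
Nodal analysis, taking node 2 as the 0 V reference.
Source V1 fixes V_0 = 5 V.
KCL at each unknown node (sum of currents leaving = 0; resistances in Ω):
  Node 1: (V_1 - 5)/16 + (V_1 - 0)/1.3 = 0
Collecting terms: 0.8317 × V_1 = 0.3125  =>  V_1 = 0.3757 V
The requested potential is V_1 = 0.3757 V.

Final answer: V_1 = 0.3757 V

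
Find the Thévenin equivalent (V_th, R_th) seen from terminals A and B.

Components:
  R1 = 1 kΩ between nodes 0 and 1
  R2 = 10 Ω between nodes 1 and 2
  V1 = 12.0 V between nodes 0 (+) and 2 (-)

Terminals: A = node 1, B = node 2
Step 1 — V_th is the open-circuit voltage V_A - V_B (nothing connected across the terminals).
Nodal analysis, taking node 2 as the 0 V reference.
Source V1 fixes V_0 = 12 V.
KCL at each unknown node (sum of currents leaving = 0; resistances in Ω):
  Node 1: (V_1 - 12)/1000 + (V_1 - 0)/10 = 0
Collecting terms: 0.101 × V_1 = 0.012  =>  V_1 = 0.1188 V
V_th = V_1 - V_2 = 0.1188 - 0 = 0.1188 V
Step 2 — R_th: zero the source — replace V1 by a short circuit (node 2 merges into node 0) — and find the resistance seen between A (node 1) and B (node 0).
Reduce the network between node 1 (A) and node 0 (B) by series/parallel combination:
  Rp1 = R1 ‖ R2 (parallel, both between nodes 0 and 1) = 1/(1/1000 + 1/10) = 9.901 Ω
R_th = 9.901 Ω

Final answer: V_th = 0.1188 V, R_th = 9.901 Ω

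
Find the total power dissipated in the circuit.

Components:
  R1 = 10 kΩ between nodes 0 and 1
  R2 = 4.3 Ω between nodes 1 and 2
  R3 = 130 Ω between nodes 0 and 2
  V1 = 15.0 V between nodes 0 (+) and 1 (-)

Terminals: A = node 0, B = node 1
Nodal analysis, taking node 1 as the 0 V reference.
Source V1 fixes V_0 = 15 V.
KCL at each unknown node (sum of currents leaving = 0; resistances in Ω):
  Node 2: (V_2 - 0)/4.3 + (V_2 - 15)/130 = 0
Collecting terms: 0.2403 × V_2 = 0.1154  =>  V_2 = 0.4803 V
Power in each resistor, P = (ΔV)²/R:
  P_R1 = (15 - 0)²/10000 = 0.0225 W
  P_R2 = (0 - 0.4803)²/4.3 = 0.05364 W
  P_R3 = (15 - 0.4803)²/130 = 1.622 W
P_total = P_R1 + P_R2 + P_R3 = 1.698 W

Final answer: 1.698 W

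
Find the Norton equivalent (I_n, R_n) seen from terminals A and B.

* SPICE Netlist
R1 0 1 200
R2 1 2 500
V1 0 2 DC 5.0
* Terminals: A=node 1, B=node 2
Find the Thévenin equivalent first; then I_n = V_th/R_th and R_n = R_th.
Step 1 — V_th is the open-circuit voltage V_A - V_B (nothing connected across the terminals).
Nodal analysis, taking node 2 as the 0 V reference.
Source V1 fixes V_0 = 5 V.
KCL at each unknown node (sum of currents leaving = 0; resistances in Ω):
  Node 1: (V_1 - 5)/200 + (V_1 - 0)/500 = 0
Collecting terms: 0.007 × V_1 = 0.025  =>  V_1 = 3.571 V
V_th = V_1 - V_2 = 3.571 - 0 = 3.571 V
Step 2 — R_th: zero the source — replace V1 by a short circuit (node 2 merges into node 0) — and find the resistance seen between A (node 1) and B (node 0).
Reduce the network between node 1 (A) and node 0 (B) by series/parallel combination:
  Rp1 = R1 ‖ R2 (parallel, both between nodes 0 and 1) = 1/(1/200 + 1/500) = 142.9 Ω
R_th = 142.9 Ω
I_n = V_th/R_th = 3.571/142.9 = 0.025 A, and R_n = R_th = 142.9 Ω

Final answer: I_n = 0.025 A, R_n = 142.9 Ω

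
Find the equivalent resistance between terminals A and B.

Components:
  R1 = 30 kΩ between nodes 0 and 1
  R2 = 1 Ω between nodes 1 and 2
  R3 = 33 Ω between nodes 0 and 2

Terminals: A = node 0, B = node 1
Reduce the network between node 0 (A) and node 1 (B) by series/parallel combination:
  Rs1 = R3 + R2 (series, joined only at node 2) = 33 + 1 = 34 Ω
  Rp1 = R1 ‖ Rs1 (parallel, both between nodes 0 and 1) = 1/(1/30000 + 1/34) = 33.96 Ω
R_eq = 33.96 Ω

Final answer: 33.96 Ω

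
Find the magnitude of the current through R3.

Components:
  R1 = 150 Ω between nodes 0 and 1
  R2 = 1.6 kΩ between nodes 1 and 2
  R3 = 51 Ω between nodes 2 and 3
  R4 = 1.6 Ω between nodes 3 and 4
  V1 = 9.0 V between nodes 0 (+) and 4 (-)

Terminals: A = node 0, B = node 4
Nodal analysis, taking node 4 as the 0 V reference.
Source V1 fixes V_0 = 9 V.
KCL at each unknown node (sum of currents leaving = 0; resistances in Ω):
  Node 1: (V_1 - 9)/150 + (V_1 - V_2)/1600 = 0
  Node 2: (V_2 - V_1)/1600 + (V_2 - V_3)/51 = 0
  Node 3: (V_3 - V_2)/51 + (V_3 - 0)/1.6 = 0
Collecting terms (coefficients in siemens):
  0.007292·V_1 - 0.000625·V_2 = 0.06
  0.02023·V_2 - 0.000625·V_1 - 0.01961·V_3 = 0
  0.6446·V_3 - 0.01961·V_2 = 0
Solving these 3 simultaneous equations (Gaussian elimination) gives:
  V_1 = 8.251 V, V_2 = 0.2626 V, V_3 = 0.007988 V
I_R3 = (V_2 - V_3)/R3 = (0.2626 - 0.007988)/51 = 0.004993 A
|I_R3| = 0.004993 A

Final answer: |I_R3| = 0.004993 A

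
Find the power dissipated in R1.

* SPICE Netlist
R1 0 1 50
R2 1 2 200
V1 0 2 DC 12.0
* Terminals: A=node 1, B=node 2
Nodal analysis, taking node 2 as the 0 V reference.
Source V1 fixes V_0 = 12 V.
KCL at each unknown node (sum of currents leaving = 0; resistances in Ω):
  Node 1: (V_1 - 12)/50 + (V_1 - 0)/200 = 0
Collecting terms: 0.025 × V_1 = 0.24  =>  V_1 = 9.6 V
I_R1 = (V_0 - V_1)/R1 = (12 - 9.6)/50 = 0.048 A
P_R1 = I_R1² × R1 = (0.048)² × 50 = 0.1152 W

Final answer: 0.1152 W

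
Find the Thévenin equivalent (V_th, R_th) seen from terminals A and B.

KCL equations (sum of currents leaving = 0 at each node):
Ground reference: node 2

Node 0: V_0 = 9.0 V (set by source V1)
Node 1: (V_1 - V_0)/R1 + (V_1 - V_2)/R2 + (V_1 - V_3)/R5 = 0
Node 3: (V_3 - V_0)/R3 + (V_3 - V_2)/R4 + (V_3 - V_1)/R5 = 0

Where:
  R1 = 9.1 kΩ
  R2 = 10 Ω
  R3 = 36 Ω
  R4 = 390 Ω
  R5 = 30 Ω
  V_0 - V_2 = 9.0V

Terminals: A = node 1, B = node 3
Step 1 — V_th is the open-circuit voltage V_A - V_B (nothing connected across the terminals).
Nodal analysis, taking node 2 as the 0 V reference.
Source V1 fixes V_0 = 9 V.
KCL at each unknown node (sum of currents leaving = 0; resistances in Ω):
  Node 1: (V_1 - 9)/9100 + (V_1 - 0)/10 + (V_1 - V_3)/30 = 0
  Node 3: (V_3 - 9)/36 + (V_3 - 0)/390 + (V_3 - V_1)/30 = 0
Collecting terms (coefficients in siemens):
  0.1334·V_1 - 0.03333·V_3 = 0.000989
  0.06368·V_3 - 0.03333·V_1 = 0.25
Determinant D = (0.1334)(0.06368) - (-0.03333)(-0.03333) = 0.007386
V_1 = [(0.000989)(0.06368) - (-0.03333)(0.25)]/D = 1.137 V
V_3 = [(0.1334)(0.25) - (0.000989)(-0.03333)]/D = 4.521 V
V_th = V_1 - V_3 = 1.137 - 4.521 = -3.384 V
Step 2 — R_th: zero the source — replace V1 by a short circuit (node 2 merges into node 0) — and find the resistance seen between A (node 1) and B (node 3).
Reduce the network between node 1 (A) and node 3 (B) by series/parallel combination:
  Rp1 = R1 ‖ R2 (parallel, both between nodes 0 and 1) = 1/(1/9100 + 1/10) = 9.989 Ω
  Rp2 = R3 ‖ R4 (parallel, both between nodes 0 and 3) = 1/(1/36 + 1/390) = 32.96 Ω
  Rs1 = Rp1 + Rp2 (series, joined only at node 0) = 9.989 + 32.96 = 42.95 Ω
  Rp3 = R5 ‖ Rs1 (parallel, both between nodes 1 and 3) = 1/(1/30 + 1/42.95) = 17.66 Ω
R_th = 17.66 Ω

Final answer: V_th = -3.384 V, R_th = 17.66 Ω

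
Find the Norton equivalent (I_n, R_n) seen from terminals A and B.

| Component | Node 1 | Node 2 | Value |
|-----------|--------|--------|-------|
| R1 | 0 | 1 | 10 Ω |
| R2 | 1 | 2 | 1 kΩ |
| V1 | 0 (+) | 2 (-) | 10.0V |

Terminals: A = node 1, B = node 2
Find the Thévenin equivalent first; then I_n = V_th/R_th and R_n = R_th.
Step 1 — V_th is the open-circuit voltage V_A - V_B (nothing connected across the terminals).
Nodal analysis, taking node 2 as the 0 V reference.
Source V1 fixes V_0 = 10 V.
KCL at each unknown node (sum of currents leaving = 0; resistances in Ω):
  Node 1: (V_1 - 10)/10 + (V_1 - 0)/1000 = 0
Collecting terms: 0.101 × V_1 = 1  =>  V_1 = 9.901 V
V_th = V_1 - V_2 = 9.901 - 0 = 9.901 V
Step 2 — R_th: zero the source — replace V1 by a short circuit (node 2 merges into node 0) — and find the resistance seen between A (node 1) and B (node 0).
Reduce the network between node 1 (A) and node 0 (B) by series/parallel combination:
  Rp1 = R1 ‖ R2 (parallel, both between nodes 0 and 1) = 1/(1/10 + 1/1000) = 9.901 Ω
R_th = 9.901 Ω
I_n = V_th/R_th = 9.901/9.901 = 1 A, and R_n = R_th = 9.901 Ω

Final answer: I_n = 1 A, R_n = 9.901 Ω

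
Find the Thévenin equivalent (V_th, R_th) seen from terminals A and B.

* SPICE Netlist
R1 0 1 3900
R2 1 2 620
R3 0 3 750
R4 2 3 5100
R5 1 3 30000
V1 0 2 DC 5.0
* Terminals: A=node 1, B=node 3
Step 1 — V_th is the open-circuit voltage V_A - V_B (nothing connected across the terminals).
Nodal analysis, taking node 2 as the 0 V reference.
Source V1 fixes V_0 = 5 V.
KCL at each unknown node (sum of currents leaving = 0; resistances in Ω):
  Node 1: (V_1 - 5)/3900 + (V_1 - 0)/620 + (V_1 - V_3)/30000 = 0
  Node 3: (V_3 - 5)/750 + (V_3 - 0)/5100 + (V_3 - V_1)/30000 = 0
Collecting terms (coefficients in siemens):
  0.001903·V_1 - 0.00003333·V_3 = 0.001282
  0.001563·V_3 - 0.00003333·V_1 = 0.006667
Determinant D = (0.001903)(0.001563) - (-0.00003333)(-0.00003333) = 0.000002972
V_1 = [(0.001282)(0.001563) - (-0.00003333)(0.006667)]/D = 0.7488 V
V_3 = [(0.001903)(0.006667) - (0.001282)(-0.00003333)]/D = 4.282 V
V_th = V_1 - V_3 = 0.7488 - 4.282 = -3.533 V
Step 2 — R_th: zero the source — replace V1 by a short circuit (node 2 merges into node 0) — and find the resistance seen between A (node 1) and B (node 3).
Reduce the network between node 1 (A) and node 3 (B) by series/parallel combination:
  Rp1 = R1 ‖ R2 (parallel, both between nodes 0 and 1) = 1/(1/3900 + 1/620) = 535 Ω
  Rp2 = R3 ‖ R4 (parallel, both between nodes 0 and 3) = 1/(1/750 + 1/5100) = 653.8 Ω
  Rs1 = Rp1 + Rp2 (series, joined only at node 0) = 535 + 653.8 = 1189 Ω
  Rp3 = R5 ‖ Rs1 (parallel, both between nodes 1 and 3) = 1/(1/30000 + 1/1189) = 1143 Ω
R_th = 1.143 kΩ

Final answer: V_th = -3.533 V, R_th = 1.143 kΩ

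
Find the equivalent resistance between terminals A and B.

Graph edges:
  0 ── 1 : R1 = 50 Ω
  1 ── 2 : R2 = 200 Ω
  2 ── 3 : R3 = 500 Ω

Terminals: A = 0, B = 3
Reduce the network between node 0 (A) and node 3 (B) by series/parallel combination:
  Rs1 = R1 + R2 (series, joined only at node 1) = 50 + 200 = 250 Ω
  Rs2 = R3 + Rs1 (series, joined only at node 2) = 500 + 250 = 750 Ω
R_eq = 750 Ω

Final answer: 750 Ω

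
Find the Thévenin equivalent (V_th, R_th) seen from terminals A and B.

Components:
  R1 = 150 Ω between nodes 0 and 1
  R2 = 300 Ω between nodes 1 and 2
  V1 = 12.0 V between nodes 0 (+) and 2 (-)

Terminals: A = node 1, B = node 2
Step 1 — V_th is the open-circuit voltage V_A - V_B (nothing connected across the terminals).
Nodal analysis, taking node 2 as the 0 V reference.
Source V1 fixes V_0 = 12 V.
KCL at each unknown node (sum of currents leaving = 0; resistances in Ω):
  Node 1: (V_1 - 12)/150 + (V_1 - 0)/300 = 0
Collecting terms: 0.01 × V_1 = 0.08  =>  V_1 = 8 V
V_th = V_1 - V_2 = 8 - 0 = 8 V
Step 2 — R_th: zero the source — replace V1 by a short circuit (node 2 merges into node 0) — and find the resistance seen between A (node 1) and B (node 0).
Reduce the network between node 1 (A) and node 0 (B) by series/parallel combination:
  Rp1 = R1 ‖ R2 (parallel, both between nodes 0 and 1) = 1/(1/150 + 1/300) = 100 Ω
R_th = 100 Ω

Final answer: V_th = 8 V, R_th = 100 Ω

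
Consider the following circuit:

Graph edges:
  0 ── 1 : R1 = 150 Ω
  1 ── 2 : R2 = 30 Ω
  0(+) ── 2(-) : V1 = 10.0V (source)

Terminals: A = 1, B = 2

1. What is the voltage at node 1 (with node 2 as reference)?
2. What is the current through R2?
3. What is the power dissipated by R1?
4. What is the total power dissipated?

Nodal analysis, taking node 2 as the 0 V reference.
Source V1 fixes V_0 = 10 V.
KCL at each unknown node (sum of currents leaving = 0; resistances in Ω):
  Node 1: (V_1 - 10)/150 + (V_1 - 0)/30 = 0
Collecting terms: 0.04 × V_1 = 0.06667  =>  V_1 = 1.667 V
Part 1:
  Read off the nodal solution: V_1 = 1.667 V
Part 2:
  I_R2 = (V_1 - V_2)/R2 = (1.667 - 0)/30 = 0.05556 A
  Magnitude: I_R2 = 0.05556 A
Part 3:
  I_R1 = (V_0 - V_1)/R1 = (10 - 1.667)/150 = 0.05556 A
  P_R1 = I_R1² × R1 = (0.05556)² × 150 = 0.463 W
Part 4:
  Power in each resistor, P = (ΔV)²/R:
    P_R1 = (10 - 1.667)²/150 = 0.463 W
    P_R2 = (1.667 - 0)²/30 = 0.09259 W
  P_total = P_R1 + P_R2 = 0.5556 W

Final answers:
1. V_1 = 1.667 V
2. I_R2 = 0.05556 A
3. P_R1 = 0.463 W
4. P_total = 0.5556 W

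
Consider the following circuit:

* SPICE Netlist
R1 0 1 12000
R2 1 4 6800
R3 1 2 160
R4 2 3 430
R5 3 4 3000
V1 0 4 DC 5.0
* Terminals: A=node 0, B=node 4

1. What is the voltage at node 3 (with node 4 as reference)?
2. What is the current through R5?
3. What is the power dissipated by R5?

Nodal analysis, taking node 4 as the 0 V reference.
Source V1 fixes V_0 = 5 V.
KCL at each unknown node (sum of currents leaving = 0; resistances in Ω):
  Node 1: (V_1 - 5)/12000 + (V_1 - 0)/6800 + (V_1 - V_2)/160 = 0
  Node 2: (V_2 - V_1)/160 + (V_2 - V_3)/430 = 0
  Node 3: (V_3 - V_2)/430 + (V_3 - 0)/3000 = 0
Collecting terms (coefficients in siemens):
  0.00648·V_1 - 0.00625·V_2 = 0.0004167
  0.008576·V_2 - 0.00625·V_1 - 0.002326·V_3 = 0
  0.002659·V_3 - 0.002326·V_2 = 0
Solving these 3 simultaneous equations (Gaussian elimination) gives:
  V_1 = 0.8187 V, V_2 = 0.7822 V, V_3 = 0.6841 V
Part 1:
  Read off the nodal solution: V_3 = 0.6841 V
Part 2:
  I_R5 = (V_3 - V_4)/R5 = (0.6841 - 0)/3000 = 0.000228 A
  Magnitude: I_R5 = 0.000228 A
Part 3:
  I_R5 = (V_3 - V_4)/R5 = (0.6841 - 0)/3000 = 0.000228 A
  P_R5 = I_R5² × R5 = (0.000228)² × 3000 = 0.000156 W

Final answers:
1. V_3 = 0.6841 V
2. I_R5 = 0.000228 A
3. P_R5 = 0.000156 W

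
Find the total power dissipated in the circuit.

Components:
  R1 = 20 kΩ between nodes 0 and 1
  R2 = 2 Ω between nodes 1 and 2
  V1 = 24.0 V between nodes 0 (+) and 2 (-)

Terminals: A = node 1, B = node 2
Nodal analysis, taking node 2 as the 0 V reference.
Source V1 fixes V_0 = 24 V.
KCL at each unknown node (sum of currents leaving = 0; resistances in Ω):
  Node 1: (V_1 - 24)/20000 + (V_1 - 0)/2 = 0
Collecting terms: 0.5 × V_1 = 0.0012  =>  V_1 = 0.0024 V
Power in each resistor, P = (ΔV)²/R:
  P_R1 = (24 - 0.0024)²/20000 = 0.02879 W
  P_R2 = (0.0024 - 0)²/2 = 0.000002879 W
P_total = P_R1 + P_R2 = 0.0288 W

Final answer: 0.0288 W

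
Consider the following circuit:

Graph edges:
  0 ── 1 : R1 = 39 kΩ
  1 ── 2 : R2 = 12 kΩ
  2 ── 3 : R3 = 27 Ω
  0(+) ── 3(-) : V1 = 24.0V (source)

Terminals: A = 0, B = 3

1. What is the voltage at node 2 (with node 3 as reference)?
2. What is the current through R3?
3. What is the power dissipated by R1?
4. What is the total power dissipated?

Nodal analysis, taking node 3 as the 0 V reference.
Source V1 fixes V_0 = 24 V.
KCL at each unknown node (sum of currents leaving = 0; resistances in Ω):
  Node 1: (V_1 - 24)/39000 + (V_1 - V_2)/12000 = 0
  Node 2: (V_2 - V_1)/12000 + (V_2 - 0)/27 = 0
Collecting terms (coefficients in siemens):
  0.000109·V_1 - 0.00008333·V_2 = 0.0006154
  0.03712·V_2 - 0.00008333·V_1 = 0
Determinant D = (0.000109)(0.03712) - (-0.00008333)(-0.00008333) = 0.000004038
V_1 = [(0.0006154)(0.03712) - (-0.00008333)(0)]/D = 5.657 V
V_2 = [(0.000109)(0) - (0.0006154)(-0.00008333)]/D = 0.0127 V
Part 1:
  Read off the nodal solution: V_2 = 0.0127 V
Part 2:
  I_R3 = (V_2 - V_3)/R3 = (0.0127 - 0)/27 = 0.0004703 A
  Magnitude: I_R3 = 0.0004703 A
Part 3:
  I_R1 = (V_0 - V_1)/R1 = (24 - 5.657)/39000 = 0.0004703 A
  P_R1 = I_R1² × R1 = (0.0004703)² × 39000 = 0.008628 W
Part 4:
  Power in each resistor, P = (ΔV)²/R:
    P_R1 = (24 - 5.657)²/39000 = 0.008628 W
    P_R2 = (5.657 - 0.0127)²/12000 = 0.002655 W
    P_R3 = (0.0127 - 0)²/27 = 0.000005973 W
  P_total = P_R1 + P_R2 + P_R3 = 0.01129 W

Final answers:
1. V_2 = 0.0127 V
2. I_R3 = 0.0004703 A
3. P_R1 = 0.008628 W
4. P_total = 0.01129 W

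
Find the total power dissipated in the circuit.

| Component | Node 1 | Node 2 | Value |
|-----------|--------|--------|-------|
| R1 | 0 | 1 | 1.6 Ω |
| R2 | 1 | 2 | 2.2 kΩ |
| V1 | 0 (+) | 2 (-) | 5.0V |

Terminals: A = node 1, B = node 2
Nodal analysis, taking node 2 as the 0 V reference.
Source V1 fixes V_0 = 5 V.
KCL at each unknown node (sum of currents leaving = 0; resistances in Ω):
  Node 1: (V_1 - 5)/1.6 + (V_1 - 0)/2200 = 0
Collecting terms: 0.6255 × V_1 = 3.125  =>  V_1 = 4.996 V
Power in each resistor, P = (ΔV)²/R:
  P_R1 = (5 - 4.996)²/1.6 = 0.000008252 W
  P_R2 = (4.996 - 0)²/2200 = 0.01135 W
P_total = P_R1 + P_R2 = 0.01136 W

Final answer: 0.01136 W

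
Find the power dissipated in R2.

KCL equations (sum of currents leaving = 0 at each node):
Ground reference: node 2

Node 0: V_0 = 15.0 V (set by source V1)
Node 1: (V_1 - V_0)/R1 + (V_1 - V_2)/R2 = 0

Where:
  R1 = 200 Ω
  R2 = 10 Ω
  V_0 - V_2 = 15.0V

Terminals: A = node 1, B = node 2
Nodal analysis, taking node 2 as the 0 V reference.
Source V1 fixes V_0 = 15 V.
KCL at each unknown node (sum of currents leaving = 0; resistances in Ω):
  Node 1: (V_1 - 15)/200 + (V_1 - 0)/10 = 0
Collecting terms: 0.105 × V_1 = 0.075  =>  V_1 = 0.7143 V
I_R2 = (V_1 - V_2)/R2 = (0.7143 - 0)/10 = 0.07143 A
P_R2 = I_R2² × R2 = (0.07143)² × 10 = 0.05102 W

Final answer: 0.05102 W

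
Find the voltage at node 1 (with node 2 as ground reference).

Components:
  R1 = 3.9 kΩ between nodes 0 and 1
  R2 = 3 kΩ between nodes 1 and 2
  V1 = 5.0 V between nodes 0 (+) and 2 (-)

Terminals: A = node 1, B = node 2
Nodal analysis, taking node 2 as the 0 V reference.
Source V1 fixes V_0 = 5 V.
KCL at each unknown node (sum of currents leaving = 0; resistances in Ω):
  Node 1: (V_1 - 5)/3900 + (V_1 - 0)/3000 = 0
Collecting terms: 0.0005897 × V_1 = 0.001282  =>  V_1 = 2.174 V
The requested potential is V_1 = 2.174 V.

Final answer: V_1 = 2.174 V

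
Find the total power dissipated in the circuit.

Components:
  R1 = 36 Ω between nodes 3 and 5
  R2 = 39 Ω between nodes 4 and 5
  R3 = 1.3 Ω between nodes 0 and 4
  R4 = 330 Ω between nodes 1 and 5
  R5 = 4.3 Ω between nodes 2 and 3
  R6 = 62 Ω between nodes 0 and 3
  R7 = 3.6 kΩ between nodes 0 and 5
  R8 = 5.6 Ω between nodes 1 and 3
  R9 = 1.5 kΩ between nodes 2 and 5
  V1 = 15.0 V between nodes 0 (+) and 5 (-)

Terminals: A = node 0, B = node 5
Nodal analysis, taking node 5 as the 0 V reference.
Source V1 fixes V_0 = 15 V.
KCL at each unknown node (sum of currents leaving = 0; resistances in Ω):
  Node 1: (V_1 - 0)/330 + (V_1 - V_3)/5.6 = 0
  Node 2: (V_2 - V_3)/4.3 + (V_2 - 0)/1500 = 0
  Node 3: (V_3 - 0)/36 + (V_3 - V_2)/4.3 + (V_3 - 15)/62 + (V_3 - V_1)/5.6 = 0
  Node 4: (V_4 - 0)/39 + (V_4 - 15)/1.3 = 0
Collecting terms (coefficients in siemens):
  0.1816·V_1 - 0.1786·V_3 = 0
  0.2332·V_2 - 0.2326·V_3 = 0
  0.455·V_3 - 0.1786·V_1 - 0.2326·V_2 = 0.2419
  0.7949·V_4 = 11.54
Solving these 4 simultaneous equations (Gaussian elimination) gives:
  V_1 = 5.003 V, V_2 = 5.073 V, V_3 = 5.088 V, V_4 = 14.52 V
Power in each resistor, P = (ΔV)²/R:
  P_R1 = (5.088 - 0)²/36 = 0.7191 W
  P_R2 = (14.52 - 0)²/39 = 5.403 W
  P_R3 = (15 - 14.52)²/1.3 = 0.1801 W
  P_R4 = (5.003 - 0)²/330 = 0.07585 W
  P_R5 = (5.073 - 5.088)²/4.3 = 0.00004919 W
  P_R6 = (15 - 5.088)²/62 = 1.585 W
  P_R7 = (15 - 0)²/3600 = 0.0625 W
  P_R8 = (5.003 - 5.088)²/5.6 = 0.001287 W
  P_R9 = (5.073 - 0)²/1500 = 0.01716 W
P_total = P_R1 + P_R2 + P_R3 + P_R4 + P_R5 + P_R6 + P_R7 + P_R8 + P_R9 = 8.044 W

Final answer: 8.044 W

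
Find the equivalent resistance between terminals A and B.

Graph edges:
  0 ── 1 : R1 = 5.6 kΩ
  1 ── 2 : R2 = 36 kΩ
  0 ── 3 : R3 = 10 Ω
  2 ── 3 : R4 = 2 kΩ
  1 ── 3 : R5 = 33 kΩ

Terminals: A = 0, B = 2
The network is not a plain series/parallel combination. Inject a 1 A test current into terminal A (node 0) and return it from terminal B (node 2); then R_eq = V_A / (1 A).
Nodal analysis, taking node 2 as the 0 V reference.
Current source I_test pushes 1 A into node 0 and draws it out of node 2.
KCL at each unknown node (sum of currents leaving = 0; resistances in Ω):
  Node 0: (V_0 - V_1)/5600 + (V_0 - V_3)/10 - 1 = 0
  Node 1: (V_1 - V_0)/5600 + (V_1 - 0)/36000 + (V_1 - V_3)/33000 = 0
  Node 3: (V_3 - V_0)/10 + (V_3 - V_1)/33000 + (V_3 - 0)/2000 = 0
Collecting terms (coefficients in siemens):
  0.1002·V_0 - 0.0001786·V_1 - 0.1·V_3 = 1
  0.0002367·V_1 - 0.0001786·V_0 - 0.0000303·V_3 = 0
  0.1005·V_3 - 0.1·V_0 - 0.0000303·V_1 = 0
Solving these 3 simultaneous equations (Gaussian elimination) gives:
  V_0 = 1916 V, V_1 = 1690 V, V_3 = 1906 V
R_eq = V_0 / 1 A = 1916 Ω = 1.916 kΩ

Final answer: 1.916 kΩ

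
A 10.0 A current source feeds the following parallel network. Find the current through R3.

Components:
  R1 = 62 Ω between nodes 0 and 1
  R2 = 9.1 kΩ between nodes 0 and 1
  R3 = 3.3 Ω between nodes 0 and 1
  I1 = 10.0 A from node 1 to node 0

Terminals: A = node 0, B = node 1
All resistors sit directly between nodes 0 and 1, so they are in parallel and share one voltage V; the full source current 10 A splits among them.
1/R_par = 1/62 + 1/9100 + 1/3.3 = 0.3193 S  =>  R_par = 3.132 Ω
V = I × R_par = 10 × 3.132 = 31.32 V
I_R3 = V/R3 = 31.32/3.3 = 9.491 A

Final answer: 9.491 A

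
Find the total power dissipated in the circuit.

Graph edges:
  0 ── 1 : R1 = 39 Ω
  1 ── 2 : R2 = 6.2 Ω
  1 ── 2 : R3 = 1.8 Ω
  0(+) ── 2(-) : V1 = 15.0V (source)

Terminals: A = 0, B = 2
Nodal analysis, taking node 2 as the 0 V reference.
Source V1 fixes V_0 = 15 V.
KCL at each unknown node (sum of currents leaving = 0; resistances in Ω):
  Node 1: (V_1 - 15)/39 + (V_1 - 0)/6.2 + (V_1 - 0)/1.8 = 0
Collecting terms: 0.7425 × V_1 = 0.3846  =>  V_1 = 0.518 V
Power in each resistor, P = (ΔV)²/R:
  P_R1 = (15 - 0.518)²/39 = 5.378 W
  P_R2 = (0.518 - 0)²/6.2 = 0.04328 W
  P_R3 = (0.518 - 0)²/1.8 = 0.1491 W
P_total = P_R1 + P_R2 + P_R3 = 5.57 W

Final answer: 5.57 W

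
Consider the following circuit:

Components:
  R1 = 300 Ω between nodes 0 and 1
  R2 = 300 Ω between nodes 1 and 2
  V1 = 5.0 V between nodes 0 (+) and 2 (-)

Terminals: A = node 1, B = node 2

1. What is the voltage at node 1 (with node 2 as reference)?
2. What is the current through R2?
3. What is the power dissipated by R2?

Nodal analysis, taking node 2 as the 0 V reference.
Source V1 fixes V_0 = 5 V.
KCL at each unknown node (sum of currents leaving = 0; resistances in Ω):
  Node 1: (V_1 - 5)/300 + (V_1 - 0)/300 = 0
Collecting terms: 0.006667 × V_1 = 0.01667  =>  V_1 = 2.5 V
Part 1:
  Read off the nodal solution: V_1 = 2.5 V
Part 2:
  I_R2 = (V_1 - V_2)/R2 = (2.5 - 0)/300 = 0.008333 A
  Magnitude: I_R2 = 0.008333 A
Part 3:
  I_R2 = (V_1 - V_2)/R2 = (2.5 - 0)/300 = 0.008333 A
  P_R2 = I_R2² × R2 = (0.008333)² × 300 = 0.02083 W

Final answers:
1. V_1 = 2.5 V
2. I_R2 = 0.008333 A
3. P_R2 = 0.02083 W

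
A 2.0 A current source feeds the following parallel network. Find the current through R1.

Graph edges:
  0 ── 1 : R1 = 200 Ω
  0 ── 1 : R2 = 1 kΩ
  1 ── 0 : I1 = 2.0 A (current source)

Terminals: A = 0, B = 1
All resistors sit directly between nodes 0 and 1, so they are in parallel and share one voltage V; the full source current 2 A splits among them.
1/R_par = 1/200 + 1/1000 = 0.006 S  =>  R_par = 166.7 Ω
V = I × R_par = 2 × 166.7 = 333.3 V
I_R1 = V/R1 = 333.3/200 = 1.667 A

Final answer: 1.667 A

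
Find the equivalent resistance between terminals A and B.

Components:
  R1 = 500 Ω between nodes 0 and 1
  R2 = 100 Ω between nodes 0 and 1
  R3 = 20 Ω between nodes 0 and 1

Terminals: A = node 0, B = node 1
Reduce the network between node 0 (A) and node 1 (B) by series/parallel combination:
  Rp1 = R1 ‖ R2 ‖ R3 (parallel, all between nodes 0 and 1) = 1/(1/500 + 1/100 + 1/20) = 16.13 Ω
R_eq = 16.13 Ω

Final answer: 16.13 Ω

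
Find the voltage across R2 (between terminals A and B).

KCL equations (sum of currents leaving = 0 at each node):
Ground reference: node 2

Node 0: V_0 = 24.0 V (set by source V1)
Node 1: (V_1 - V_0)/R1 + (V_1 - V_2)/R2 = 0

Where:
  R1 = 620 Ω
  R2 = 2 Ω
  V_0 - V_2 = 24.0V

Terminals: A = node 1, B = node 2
R1 and R2 are in series across V1 (node 0 → node 1 → node 2), and the output A–B is taken across R2, so this is a voltage divider.
Series current: I = V1/(R1 + R2) = 24/(620 + 2) = 24/622 = 0.03859 A
V_R2 = I × R2 = V1 × R2/(R1 + R2) = 24 × 2/622 = 0.07717 V

Final answer: 0.07717 V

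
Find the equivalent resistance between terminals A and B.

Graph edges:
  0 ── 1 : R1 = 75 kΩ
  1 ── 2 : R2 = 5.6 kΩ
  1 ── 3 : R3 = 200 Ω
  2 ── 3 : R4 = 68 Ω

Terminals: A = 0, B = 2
Reduce the network between node 0 (A) and node 2 (B) by series/parallel combination:
  Rs1 = R3 + R4 (series, joined only at node 3) = 200 + 68 = 268 Ω
  Rp1 = R2 ‖ Rs1 (parallel, both between nodes 1 and 2) = 1/(1/5600 + 1/268) = 255.8 Ω
  Rs2 = R1 + Rp1 (series, joined only at node 1) = 75000 + 255.8 = 75260 Ω
R_eq = 75.26 kΩ

Final answer: 75.26 kΩ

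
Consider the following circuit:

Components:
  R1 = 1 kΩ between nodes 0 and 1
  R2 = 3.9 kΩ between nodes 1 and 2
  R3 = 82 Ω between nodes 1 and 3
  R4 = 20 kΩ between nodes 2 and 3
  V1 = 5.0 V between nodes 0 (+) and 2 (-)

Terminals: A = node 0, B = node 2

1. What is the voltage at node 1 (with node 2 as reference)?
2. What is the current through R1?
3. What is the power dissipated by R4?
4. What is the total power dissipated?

Nodal analysis, taking node 2 as the 0 V reference.
Source V1 fixes V_0 = 5 V.
KCL at each unknown node (sum of currents leaving = 0; resistances in Ω):
  Node 1: (V_1 - 5)/1000 + (V_1 - 0)/3900 + (V_1 - V_3)/82 = 0
  Node 3: (V_3 - V_1)/82 + (V_3 - 0)/20000 = 0
Collecting terms (coefficients in siemens):
  0.01345·V_1 - 0.0122·V_3 = 0.005
  0.01225·V_3 - 0.0122·V_1 = 0
Determinant D = (0.01345)(0.01225) - (-0.0122)(-0.0122) = 0.00001599
V_1 = [(0.005)(0.01225) - (-0.0122)(0)]/D = 3.828 V
V_3 = [(0.01345)(0) - (0.005)(-0.0122)]/D = 3.812 V
Part 1:
  Read off the nodal solution: V_1 = 3.828 V
Part 2:
  I_R1 = (V_0 - V_1)/R1 = (5 - 3.828)/1000 = 0.001172 A
  Magnitude: I_R1 = 0.001172 A
Part 3:
  I_R4 = (V_2 - V_3)/R4 = (0 - 3.812)/20000 = -0.0001906 A
  P_R4 = I_R4² × R4 = (-0.0001906)² × 20000 = 0.0007267 W
Part 4:
  Power in each resistor, P = (ΔV)²/R:
    P_R1 = (5 - 3.828)²/1000 = 0.001374 W
    P_R2 = (3.828 - 0)²/3900 = 0.003757 W
    P_R3 = (3.828 - 3.812)²/82 = 0.000002979 W
    P_R4 = (0 - 3.812)²/20000 = 0.0007267 W
  P_total = P_R1 + P_R2 + P_R3 + P_R4 = 0.005861 W

Final answers:
1. V_1 = 3.828 V
2. I_R1 = 0.001172 A
3. P_R4 = 0.0007267 W
4. P_total = 0.005861 W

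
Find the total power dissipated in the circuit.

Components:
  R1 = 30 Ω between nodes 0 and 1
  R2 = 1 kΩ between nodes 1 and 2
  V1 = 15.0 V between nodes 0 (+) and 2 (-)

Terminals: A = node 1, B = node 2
Nodal analysis, taking node 2 as the 0 V reference.
Source V1 fixes V_0 = 15 V.
KCL at each unknown node (sum of currents leaving = 0; resistances in Ω):
  Node 1: (V_1 - 15)/30 + (V_1 - 0)/1000 = 0
Collecting terms: 0.03433 × V_1 = 0.5  =>  V_1 = 14.56 V
Power in each resistor, P = (ΔV)²/R:
  P_R1 = (15 - 14.56)²/30 = 0.006363 W
  P_R2 = (14.56 - 0)²/1000 = 0.2121 W
P_total = P_R1 + P_R2 = 0.2184 W

Final answer: 0.2184 W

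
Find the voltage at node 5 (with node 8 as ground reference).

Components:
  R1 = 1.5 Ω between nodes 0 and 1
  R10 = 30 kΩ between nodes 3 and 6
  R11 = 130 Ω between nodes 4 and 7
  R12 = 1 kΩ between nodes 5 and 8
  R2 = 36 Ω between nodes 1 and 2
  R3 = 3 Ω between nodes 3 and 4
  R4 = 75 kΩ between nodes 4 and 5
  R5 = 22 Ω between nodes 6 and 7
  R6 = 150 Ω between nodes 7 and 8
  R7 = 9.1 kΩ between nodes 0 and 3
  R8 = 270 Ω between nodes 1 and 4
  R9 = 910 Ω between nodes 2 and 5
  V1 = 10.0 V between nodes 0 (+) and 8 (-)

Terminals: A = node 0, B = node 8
Nodal analysis, taking node 8 as the 0 V reference.
Source V1 fixes V_0 = 10 V.
KCL at each unknown node (sum of currents leaving = 0; resistances in Ω):
  Node 1: (V_1 - 10)/1.5 + (V_1 - V_2)/36 + (V_1 - V_4)/270 = 0
  Node 2: (V_2 - V_1)/36 + (V_2 - V_5)/910 = 0
  Node 3: (V_3 - V_4)/3 + (V_3 - 10)/9100 + (V_3 - V_6)/30000 = 0
  Node 4: (V_4 - V_3)/3 + (V_4 - V_5)/75000 + (V_4 - V_1)/270 + (V_4 - V_7)/130 = 0
  Node 5: (V_5 - V_4)/75000 + (V_5 - V_2)/910 + (V_5 - 0)/1000 = 0
  Node 6: (V_6 - V_7)/22 + (V_6 - V_3)/30000 = 0
  Node 7: (V_7 - V_6)/22 + (V_7 - 0)/150 + (V_7 - V_4)/130 = 0
Collecting terms (coefficients in siemens):
  0.6981·V_1 - 0.02778·V_2 - 0.003704·V_4 = 6.667
  0.02888·V_2 - 0.02778·V_1 - 0.001099·V_5 = 0
  0.3335·V_3 - 0.3333·V_4 - 0.00003333·V_6 = 0.001099
  0.3447·V_4 - 0.003704·V_1 - 0.3333·V_3 - 0.00001333·V_5 - 0.007692·V_7 = 0
  0.002112·V_5 - 0.001099·V_2 - 0.00001333·V_4 = 0
  0.04549·V_6 - 0.00003333·V_3 - 0.04545·V_7 = 0
  0.05981·V_7 - 0.007692·V_4 - 0.04545·V_6 = 0
Solving these 7 simultaneous equations (Gaussian elimination) gives:
  V_1 = 9.966 V, V_2 = 9.781 V, V_3 = 5.143 V, V_4 = 5.142 V
  V_5 = 5.121 V, V_6 = 2.762 V, V_7 = 2.76 V
The requested potential is V_5 = 5.121 V.

Final answer: V_5 = 5.121 V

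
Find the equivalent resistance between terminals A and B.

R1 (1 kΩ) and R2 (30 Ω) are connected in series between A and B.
Reduce the network between node 0 (A) and node 2 (B) by series/parallel combination:
  Rs1 = R1 + R2 (series, joined only at node 1) = 1000 + 30 = 1030 Ω
R_eq = 1.03 kΩ

Final answer: 1.03 kΩ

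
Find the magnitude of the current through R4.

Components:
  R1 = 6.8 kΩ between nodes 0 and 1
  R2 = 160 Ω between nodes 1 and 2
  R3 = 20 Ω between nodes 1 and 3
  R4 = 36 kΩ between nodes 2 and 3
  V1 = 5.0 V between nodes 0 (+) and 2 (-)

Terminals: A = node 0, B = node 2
Nodal analysis, taking node 2 as the 0 V reference.
Source V1 fixes V_0 = 5 V.
KCL at each unknown node (sum of currents leaving = 0; resistances in Ω):
  Node 1: (V_1 - 5)/6800 + (V_1 - 0)/160 + (V_1 - V_3)/20 = 0
  Node 3: (V_3 - V_1)/20 + (V_3 - 0)/36000 = 0
Collecting terms (coefficients in siemens):
  0.0564·V_1 - 0.05·V_3 = 0.0007353
  0.05003·V_3 - 0.05·V_1 = 0
Determinant D = (0.0564)(0.05003) - (-0.05)(-0.05) = 0.0003214
V_1 = [(0.0007353)(0.05003) - (-0.05)(0)]/D = 0.1144 V
V_3 = [(0.0564)(0) - (0.0007353)(-0.05)]/D = 0.1144 V
I_R4 = (V_2 - V_3)/R4 = (0 - 0.1144)/36000 = -0.000003177 A
|I_R4| = 0.000003177 A

Final answer: |I_R4| = 3.177e-06 A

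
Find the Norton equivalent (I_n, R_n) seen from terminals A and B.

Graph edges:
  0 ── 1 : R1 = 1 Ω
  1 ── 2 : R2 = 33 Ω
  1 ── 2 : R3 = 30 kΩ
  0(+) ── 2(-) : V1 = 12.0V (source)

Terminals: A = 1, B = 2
Find the Thévenin equivalent first; then I_n = V_th/R_th and R_n = R_th.
Step 1 — V_th is the open-circuit voltage V_A - V_B (nothing connected across the terminals).
Nodal analysis, taking node 2 as the 0 V reference.
Source V1 fixes V_0 = 12 V.
KCL at each unknown node (sum of currents leaving = 0; resistances in Ω):
  Node 1: (V_1 - 12)/1 + (V_1 - 0)/33 + (V_1 - 0)/30000 = 0
Collecting terms: 1.03 × V_1 = 12  =>  V_1 = 11.65 V
V_th = V_1 - V_2 = 11.65 - 0 = 11.65 V
Step 2 — R_th: zero the source — replace V1 by a short circuit (node 2 merges into node 0) — and find the resistance seen between A (node 1) and B (node 0).
Reduce the network between node 1 (A) and node 0 (B) by series/parallel combination:
  Rp1 = R1 ‖ R2 ‖ R3 (parallel, all between nodes 0 and 1) = 1/(1/1 + 1/33 + 1/30000) = 0.9706 Ω
R_th = 0.9706 Ω
I_n = V_th/R_th = 11.65/0.9706 = 12 A, and R_n = R_th = 0.9706 Ω

Final answer: I_n = 12 A, R_n = 0.9706 Ω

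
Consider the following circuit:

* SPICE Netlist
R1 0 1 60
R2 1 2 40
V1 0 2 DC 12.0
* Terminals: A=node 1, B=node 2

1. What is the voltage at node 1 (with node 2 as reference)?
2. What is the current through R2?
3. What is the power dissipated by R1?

Nodal analysis, taking node 2 as the 0 V reference.
Source V1 fixes V_0 = 12 V.
KCL at each unknown node (sum of currents leaving = 0; resistances in Ω):
  Node 1: (V_1 - 12)/60 + (V_1 - 0)/40 = 0
Collecting terms: 0.04167 × V_1 = 0.2  =>  V_1 = 4.8 V
Part 1:
  Read off the nodal solution: V_1 = 4.8 V
Part 2:
  I_R2 = (V_1 - V_2)/R2 = (4.8 - 0)/40 = 0.12 A
  Magnitude: I_R2 = 0.12 A
Part 3:
  I_R1 = (V_0 - V_1)/R1 = (12 - 4.8)/60 = 0.12 A
  P_R1 = I_R1² × R1 = (0.12)² × 60 = 0.864 W

Final answers:
1. V_1 = 4.8 V
2. I_R2 = 0.12 A
3. P_R1 = 0.864 W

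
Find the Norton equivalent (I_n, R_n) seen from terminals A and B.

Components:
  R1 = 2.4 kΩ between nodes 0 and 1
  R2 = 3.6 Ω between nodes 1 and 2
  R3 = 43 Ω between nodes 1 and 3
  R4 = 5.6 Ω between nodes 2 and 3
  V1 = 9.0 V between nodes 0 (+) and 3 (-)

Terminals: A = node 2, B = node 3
Find the Thévenin equivalent first; then I_n = V_th/R_th and R_n = R_th.
Step 1 — V_th is the open-circuit voltage V_A - V_B (nothing connected across the terminals).
Nodal analysis, taking node 3 as the 0 V reference.
Source V1 fixes V_0 = 9 V.
KCL at each unknown node (sum of currents leaving = 0; resistances in Ω):
  Node 1: (V_1 - 9)/2400 + (V_1 - V_2)/3.6 + (V_1 - 0)/43 = 0
  Node 2: (V_2 - V_1)/3.6 + (V_2 - 0)/5.6 = 0
Collecting terms (coefficients in siemens):
  0.3015·V_1 - 0.2778·V_2 = 0.00375
  0.4563·V_2 - 0.2778·V_1 = 0
Determinant D = (0.3015)(0.4563) - (-0.2778)(-0.2778) = 0.06041
V_1 = [(0.00375)(0.4563) - (-0.2778)(0)]/D = 0.02833 V
V_2 = [(0.3015)(0) - (0.00375)(-0.2778)]/D = 0.01724 V
V_th = V_2 - V_3 = 0.01724 - 0 = 0.01724 V
Step 2 — R_th: zero the source — replace V1 by a short circuit (node 3 merges into node 0) — and find the resistance seen between A (node 2) and B (node 0).
Reduce the network between node 2 (A) and node 0 (B) by series/parallel combination:
  Rp1 = R1 ‖ R3 (parallel, both between nodes 0 and 1) = 1/(1/2400 + 1/43) = 42.24 Ω
  Rs1 = R2 + Rp1 (series, joined only at node 1) = 3.6 + 42.24 = 45.84 Ω
  Rp2 = R4 ‖ Rs1 (parallel, both between nodes 0 and 2) = 1/(1/5.6 + 1/45.84) = 4.99 Ω
R_th = 4.99 Ω
I_n = V_th/R_th = 0.01724/4.99 = 0.003456 A, and R_n = R_th = 4.99 Ω

Final answer: I_n = 0.003456 A, R_n = 4.99 Ω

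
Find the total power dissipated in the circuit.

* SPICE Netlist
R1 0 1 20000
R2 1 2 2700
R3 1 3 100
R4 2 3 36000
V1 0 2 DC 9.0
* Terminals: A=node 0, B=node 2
Nodal analysis, taking node 2 as the 0 V reference.
Source V1 fixes V_0 = 9 V.
KCL at each unknown node (sum of currents leaving = 0; resistances in Ω):
  Node 1: (V_1 - 9)/20000 + (V_1 - 0)/2700 + (V_1 - V_3)/100 = 0
  Node 3: (V_3 - V_1)/100 + (V_3 - 0)/36000 = 0
Collecting terms (coefficients in siemens):
  0.01042·V_1 - 0.01·V_3 = 0.00045
  0.01003·V_3 - 0.01·V_1 = 0
Determinant D = (0.01042)(0.01003) - (-0.01)(-0.01) = 0.000004493
V_1 = [(0.00045)(0.01003) - (-0.01)(0)]/D = 1.004 V
V_3 = [(0.01042)(0) - (0.00045)(-0.01)]/D = 1.002 V
Power in each resistor, P = (ΔV)²/R:
  P_R1 = (9 - 1.004)²/20000 = 0.003197 W
  P_R2 = (1.004 - 0)²/2700 = 0.0003736 W
  P_R3 = (1.004 - 1.002)²/100 = 0.0000000774 W
  P_R4 = (0 - 1.002)²/36000 = 0.00002786 W
P_total = P_R1 + P_R2 + P_R3 + P_R4 = 0.003598 W

Final answer: 0.003598 W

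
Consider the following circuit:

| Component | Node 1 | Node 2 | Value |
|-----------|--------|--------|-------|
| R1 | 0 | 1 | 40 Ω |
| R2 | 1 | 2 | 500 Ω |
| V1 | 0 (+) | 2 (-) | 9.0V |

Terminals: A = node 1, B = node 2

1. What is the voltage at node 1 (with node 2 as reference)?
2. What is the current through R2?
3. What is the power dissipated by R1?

Nodal analysis, taking node 2 as the 0 V reference.
Source V1 fixes V_0 = 9 V.
KCL at each unknown node (sum of currents leaving = 0; resistances in Ω):
  Node 1: (V_1 - 9)/40 + (V_1 - 0)/500 = 0
Collecting terms: 0.027 × V_1 = 0.225  =>  V_1 = 8.333 V
Part 1:
  Read off the nodal solution: V_1 = 8.333 V
Part 2:
  I_R2 = (V_1 - V_2)/R2 = (8.333 - 0)/500 = 0.01667 A
  Magnitude: I_R2 = 0.01667 A
Part 3:
  I_R1 = (V_0 - V_1)/R1 = (9 - 8.333)/40 = 0.01667 A
  P_R1 = I_R1² × R1 = (0.01667)² × 40 = 0.01111 W

Final answers:
1. V_1 = 8.333 V
2. I_R2 = 0.01667 A
3. P_R1 = 0.01111 W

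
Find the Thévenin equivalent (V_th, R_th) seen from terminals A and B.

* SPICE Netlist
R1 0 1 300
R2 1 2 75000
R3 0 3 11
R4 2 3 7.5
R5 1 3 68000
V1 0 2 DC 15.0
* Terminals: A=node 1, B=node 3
Step 1 — V_th is the open-circuit voltage V_A - V_B (nothing connected across the terminals).
Nodal analysis, taking node 2 as the 0 V reference.
Source V1 fixes V_0 = 15 V.
KCL at each unknown node (sum of currents leaving = 0; resistances in Ω):
  Node 1: (V_1 - 15)/300 + (V_1 - 0)/75000 + (V_1 - V_3)/68000 = 0
  Node 3: (V_3 - 15)/11 + (V_3 - 0)/7.5 + (V_3 - V_1)/68000 = 0
Collecting terms (coefficients in siemens):
  0.003361·V_1 - 0.00001471·V_3 = 0.05
  0.2243·V_3 - 0.00001471·V_1 = 1.364
Determinant D = (0.003361)(0.2243) - (-0.00001471)(-0.00001471) = 0.0007538
V_1 = [(0.05)(0.2243) - (-0.00001471)(1.364)]/D = 14.9 V
V_3 = [(0.003361)(1.364) - (0.05)(-0.00001471)]/D = 6.082 V
V_th = V_1 - V_3 = 14.9 - 6.082 = 8.82 V
Step 2 — R_th: zero the source — replace V1 by a short circuit (node 2 merges into node 0) — and find the resistance seen between A (node 1) and B (node 3).
Reduce the network between node 1 (A) and node 3 (B) by series/parallel combination:
  Rp1 = R1 ‖ R2 (parallel, both between nodes 0 and 1) = 1/(1/300 + 1/75000) = 298.8 Ω
  Rp2 = R3 ‖ R4 (parallel, both between nodes 0 and 3) = 1/(1/11 + 1/7.5) = 4.459 Ω
  Rs1 = Rp1 + Rp2 (series, joined only at node 0) = 298.8 + 4.459 = 303.3 Ω
  Rp3 = R5 ‖ Rs1 (parallel, both between nodes 1 and 3) = 1/(1/68000 + 1/303.3) = 301.9 Ω
R_th = 301.9 Ω

Final answer: V_th = 8.82 V, R_th = 301.9 Ω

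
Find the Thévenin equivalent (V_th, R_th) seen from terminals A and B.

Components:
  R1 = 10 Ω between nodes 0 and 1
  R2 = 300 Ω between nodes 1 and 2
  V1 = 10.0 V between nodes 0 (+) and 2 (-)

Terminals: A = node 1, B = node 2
Step 1 — V_th is the open-circuit voltage V_A - V_B (nothing connected across the terminals).
Nodal analysis, taking node 2 as the 0 V reference.
Source V1 fixes V_0 = 10 V.
KCL at each unknown node (sum of currents leaving = 0; resistances in Ω):
  Node 1: (V_1 - 10)/10 + (V_1 - 0)/300 = 0
Collecting terms: 0.1033 × V_1 = 1  =>  V_1 = 9.677 V
V_th = V_1 - V_2 = 9.677 - 0 = 9.677 V
Step 2 — R_th: zero the source — replace V1 by a short circuit (node 2 merges into node 0) — and find the resistance seen between A (node 1) and B (node 0).
Reduce the network between node 1 (A) and node 0 (B) by series/parallel combination:
  Rp1 = R1 ‖ R2 (parallel, both between nodes 0 and 1) = 1/(1/10 + 1/300) = 9.677 Ω
R_th = 9.677 Ω

Final answer: V_th = 9.677 V, R_th = 9.677 Ω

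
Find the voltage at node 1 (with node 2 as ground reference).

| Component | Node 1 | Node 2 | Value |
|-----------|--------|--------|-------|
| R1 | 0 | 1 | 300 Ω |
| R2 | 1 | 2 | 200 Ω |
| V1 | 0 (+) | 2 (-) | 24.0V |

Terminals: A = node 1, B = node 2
Nodal analysis, taking node 2 as the 0 V reference.
Source V1 fixes V_0 = 24 V.
KCL at each unknown node (sum of currents leaving = 0; resistances in Ω):
  Node 1: (V_1 - 24)/300 + (V_1 - 0)/200 = 0
Collecting terms: 0.008333 × V_1 = 0.08  =>  V_1 = 9.6 V
The requested potential is V_1 = 9.6 V.

Final answer: V_1 = 9.6 V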